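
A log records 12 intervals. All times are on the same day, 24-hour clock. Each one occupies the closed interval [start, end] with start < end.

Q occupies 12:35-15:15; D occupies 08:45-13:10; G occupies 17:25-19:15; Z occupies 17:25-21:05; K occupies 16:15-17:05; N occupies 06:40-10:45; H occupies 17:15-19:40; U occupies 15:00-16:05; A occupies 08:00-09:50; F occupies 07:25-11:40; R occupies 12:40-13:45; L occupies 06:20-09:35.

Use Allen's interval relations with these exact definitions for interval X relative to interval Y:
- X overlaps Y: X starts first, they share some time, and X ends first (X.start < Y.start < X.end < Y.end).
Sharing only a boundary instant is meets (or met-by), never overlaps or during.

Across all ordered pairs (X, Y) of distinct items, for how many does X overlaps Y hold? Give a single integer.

12

Checking all 132 ordered pairs for relation 'overlaps'; matching pairs in alphabetical order:
(A, D): A overlaps D ✓
(D, Q): D overlaps Q ✓
(D, R): D overlaps R ✓
(F, D): F overlaps D ✓
(H, Z): H overlaps Z ✓
(L, A): L overlaps A ✓
(L, D): L overlaps D ✓
(L, F): L overlaps F ✓
(L, N): L overlaps N ✓
(N, D): N overlaps D ✓
(N, F): N overlaps F ✓
(Q, U): Q overlaps U ✓
Count: 12.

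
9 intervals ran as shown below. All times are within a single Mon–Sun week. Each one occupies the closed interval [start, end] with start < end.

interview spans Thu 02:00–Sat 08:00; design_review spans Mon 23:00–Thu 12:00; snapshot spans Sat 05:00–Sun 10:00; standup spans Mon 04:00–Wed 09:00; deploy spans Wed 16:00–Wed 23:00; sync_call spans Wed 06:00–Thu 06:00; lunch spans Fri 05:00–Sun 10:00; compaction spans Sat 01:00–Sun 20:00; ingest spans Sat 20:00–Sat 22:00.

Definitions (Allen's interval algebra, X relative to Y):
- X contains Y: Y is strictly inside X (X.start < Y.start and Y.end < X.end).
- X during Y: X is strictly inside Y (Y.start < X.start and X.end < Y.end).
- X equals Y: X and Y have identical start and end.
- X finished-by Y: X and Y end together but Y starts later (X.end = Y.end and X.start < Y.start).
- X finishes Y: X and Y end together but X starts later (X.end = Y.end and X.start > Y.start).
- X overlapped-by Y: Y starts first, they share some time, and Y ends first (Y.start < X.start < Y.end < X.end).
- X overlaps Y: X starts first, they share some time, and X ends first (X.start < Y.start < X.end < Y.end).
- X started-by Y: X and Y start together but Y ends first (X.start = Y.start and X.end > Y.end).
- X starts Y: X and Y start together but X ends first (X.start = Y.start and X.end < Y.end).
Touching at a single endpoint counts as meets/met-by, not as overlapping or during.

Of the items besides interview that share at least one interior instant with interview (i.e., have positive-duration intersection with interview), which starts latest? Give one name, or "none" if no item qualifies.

snapshot

Target interview = [Thu 02:00, Sat 08:00].
compaction [Sat 01:00, Sun 20:00] → overlapped-by → candidate.
deploy [Wed 16:00, Wed 23:00] → before → excluded.
design_review [Mon 23:00, Thu 12:00] → overlaps → candidate.
ingest [Sat 20:00, Sat 22:00] → after → excluded.
lunch [Fri 05:00, Sun 10:00] → overlapped-by → candidate.
snapshot [Sat 05:00, Sun 10:00] → overlapped-by → candidate.
standup [Mon 04:00, Wed 09:00] → before → excluded.
sync_call [Wed 06:00, Thu 06:00] → overlaps → candidate.
Among candidates, latest start is Sat 05:00 → snapshot.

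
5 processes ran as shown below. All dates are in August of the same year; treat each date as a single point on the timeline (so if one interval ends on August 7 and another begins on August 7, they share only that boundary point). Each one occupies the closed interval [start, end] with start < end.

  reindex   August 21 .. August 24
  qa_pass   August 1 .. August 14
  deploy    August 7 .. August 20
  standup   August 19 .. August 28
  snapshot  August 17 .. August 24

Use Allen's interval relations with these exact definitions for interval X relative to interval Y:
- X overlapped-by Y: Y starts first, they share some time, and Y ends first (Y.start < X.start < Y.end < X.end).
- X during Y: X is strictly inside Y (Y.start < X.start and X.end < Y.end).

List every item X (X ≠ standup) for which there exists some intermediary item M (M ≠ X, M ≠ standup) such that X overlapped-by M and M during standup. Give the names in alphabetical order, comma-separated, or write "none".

Target standup = [August 19, August 28].
Intermediaries M with M during standup: reindex.
Via reindex — items with X overlapped-by reindex: none.
Union: none.

none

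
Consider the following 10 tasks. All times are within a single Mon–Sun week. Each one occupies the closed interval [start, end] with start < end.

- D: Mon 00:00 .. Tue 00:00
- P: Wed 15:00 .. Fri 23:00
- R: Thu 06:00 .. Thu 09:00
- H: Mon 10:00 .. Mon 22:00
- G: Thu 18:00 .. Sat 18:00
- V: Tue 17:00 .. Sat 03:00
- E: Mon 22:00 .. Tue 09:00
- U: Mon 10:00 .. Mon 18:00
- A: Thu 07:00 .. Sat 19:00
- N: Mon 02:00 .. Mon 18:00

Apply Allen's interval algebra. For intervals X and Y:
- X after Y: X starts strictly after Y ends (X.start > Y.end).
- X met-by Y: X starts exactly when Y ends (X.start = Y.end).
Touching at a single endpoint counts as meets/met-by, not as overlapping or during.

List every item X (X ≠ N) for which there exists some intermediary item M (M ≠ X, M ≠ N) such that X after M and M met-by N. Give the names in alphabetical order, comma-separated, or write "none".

Target N = [Mon 02:00, Mon 18:00].
Intermediaries M with M met-by N: none.
Union: none.

none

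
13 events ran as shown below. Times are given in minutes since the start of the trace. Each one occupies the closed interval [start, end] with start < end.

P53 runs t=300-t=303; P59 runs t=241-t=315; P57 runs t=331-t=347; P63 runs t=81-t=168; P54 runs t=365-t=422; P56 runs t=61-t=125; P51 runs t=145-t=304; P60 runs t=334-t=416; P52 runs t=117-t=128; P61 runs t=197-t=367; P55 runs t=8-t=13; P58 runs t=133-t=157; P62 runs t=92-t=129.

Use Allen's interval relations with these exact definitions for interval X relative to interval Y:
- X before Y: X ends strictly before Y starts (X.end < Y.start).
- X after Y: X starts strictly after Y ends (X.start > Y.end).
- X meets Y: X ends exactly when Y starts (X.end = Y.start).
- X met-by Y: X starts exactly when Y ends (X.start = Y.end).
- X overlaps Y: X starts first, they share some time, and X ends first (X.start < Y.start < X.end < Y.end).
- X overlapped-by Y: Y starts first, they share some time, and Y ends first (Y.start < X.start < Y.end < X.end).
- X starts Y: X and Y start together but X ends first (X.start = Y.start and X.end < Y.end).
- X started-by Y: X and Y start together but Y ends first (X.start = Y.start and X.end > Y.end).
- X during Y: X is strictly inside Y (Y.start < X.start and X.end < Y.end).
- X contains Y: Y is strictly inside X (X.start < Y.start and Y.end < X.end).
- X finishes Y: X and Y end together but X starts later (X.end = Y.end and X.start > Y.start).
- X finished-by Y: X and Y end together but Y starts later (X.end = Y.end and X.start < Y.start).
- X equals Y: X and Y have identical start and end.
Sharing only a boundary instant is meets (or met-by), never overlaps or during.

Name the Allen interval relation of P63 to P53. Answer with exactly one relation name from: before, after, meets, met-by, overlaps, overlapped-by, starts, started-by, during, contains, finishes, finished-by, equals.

P63 = [t=81, t=168]; P53 = [t=300, t=303].
Compare endpoints: P63.start < P53.start, P63.start < P53.end, P63.end < P53.start, P63.end < P53.end.
That pattern is 'before'.

before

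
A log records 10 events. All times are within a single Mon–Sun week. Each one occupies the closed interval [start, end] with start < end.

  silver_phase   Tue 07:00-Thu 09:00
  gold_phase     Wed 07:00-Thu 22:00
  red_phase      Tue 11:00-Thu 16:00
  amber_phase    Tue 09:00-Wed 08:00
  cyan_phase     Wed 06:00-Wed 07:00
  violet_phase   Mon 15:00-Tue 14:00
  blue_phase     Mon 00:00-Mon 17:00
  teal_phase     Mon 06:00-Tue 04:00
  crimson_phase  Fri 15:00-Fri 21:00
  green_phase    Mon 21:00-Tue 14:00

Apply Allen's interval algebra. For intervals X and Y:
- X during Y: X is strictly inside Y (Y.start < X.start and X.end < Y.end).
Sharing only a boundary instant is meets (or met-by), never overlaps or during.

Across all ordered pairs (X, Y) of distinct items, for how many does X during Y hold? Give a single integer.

Checking all 90 ordered pairs for relation 'during'; matching pairs in alphabetical order:
(amber_phase, silver_phase): amber_phase during silver_phase ✓
(cyan_phase, amber_phase): cyan_phase during amber_phase ✓
(cyan_phase, red_phase): cyan_phase during red_phase ✓
(cyan_phase, silver_phase): cyan_phase during silver_phase ✓
Count: 4.

4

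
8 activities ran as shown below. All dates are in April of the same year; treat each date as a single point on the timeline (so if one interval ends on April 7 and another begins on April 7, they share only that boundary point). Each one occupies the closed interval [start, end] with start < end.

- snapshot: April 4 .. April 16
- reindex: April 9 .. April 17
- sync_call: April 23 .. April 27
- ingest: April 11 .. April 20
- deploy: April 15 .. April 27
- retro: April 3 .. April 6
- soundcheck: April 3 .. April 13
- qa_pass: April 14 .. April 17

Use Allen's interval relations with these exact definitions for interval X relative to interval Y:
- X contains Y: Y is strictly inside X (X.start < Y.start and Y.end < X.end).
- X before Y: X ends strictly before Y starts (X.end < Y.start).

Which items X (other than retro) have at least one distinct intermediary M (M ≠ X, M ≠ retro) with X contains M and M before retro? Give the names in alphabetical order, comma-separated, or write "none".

none

Target retro = [April 3, April 6].
Intermediaries M with M before retro: none.
Union: none.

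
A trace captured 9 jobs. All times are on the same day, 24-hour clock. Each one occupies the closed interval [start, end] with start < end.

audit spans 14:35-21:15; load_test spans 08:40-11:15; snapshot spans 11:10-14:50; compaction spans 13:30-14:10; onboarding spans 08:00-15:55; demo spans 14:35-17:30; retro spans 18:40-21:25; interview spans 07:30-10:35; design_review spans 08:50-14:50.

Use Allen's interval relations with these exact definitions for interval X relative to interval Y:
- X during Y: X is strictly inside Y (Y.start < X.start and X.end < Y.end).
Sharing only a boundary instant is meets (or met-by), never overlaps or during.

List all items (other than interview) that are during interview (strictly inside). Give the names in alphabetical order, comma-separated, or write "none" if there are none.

Target interview = [07:30, 10:35].
audit [14:35, 21:15] → after → no.
compaction [13:30, 14:10] → after → no.
demo [14:35, 17:30] → after → no.
design_review [08:50, 14:50] → overlapped-by → no.
load_test [08:40, 11:15] → overlapped-by → no.
onboarding [08:00, 15:55] → overlapped-by → no.
retro [18:40, 21:25] → after → no.
snapshot [11:10, 14:50] → after → no.
Result: none.

none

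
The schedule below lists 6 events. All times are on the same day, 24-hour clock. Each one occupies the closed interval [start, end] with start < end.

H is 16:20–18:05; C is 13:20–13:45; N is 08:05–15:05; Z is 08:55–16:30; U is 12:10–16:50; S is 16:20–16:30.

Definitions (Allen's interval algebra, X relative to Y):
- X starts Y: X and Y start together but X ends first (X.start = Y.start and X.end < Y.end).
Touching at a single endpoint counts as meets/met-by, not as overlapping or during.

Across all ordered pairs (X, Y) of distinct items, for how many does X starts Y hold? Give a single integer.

1

Checking all 30 ordered pairs for relation 'starts'; matching pairs in alphabetical order:
(S, H): S starts H ✓
Count: 1.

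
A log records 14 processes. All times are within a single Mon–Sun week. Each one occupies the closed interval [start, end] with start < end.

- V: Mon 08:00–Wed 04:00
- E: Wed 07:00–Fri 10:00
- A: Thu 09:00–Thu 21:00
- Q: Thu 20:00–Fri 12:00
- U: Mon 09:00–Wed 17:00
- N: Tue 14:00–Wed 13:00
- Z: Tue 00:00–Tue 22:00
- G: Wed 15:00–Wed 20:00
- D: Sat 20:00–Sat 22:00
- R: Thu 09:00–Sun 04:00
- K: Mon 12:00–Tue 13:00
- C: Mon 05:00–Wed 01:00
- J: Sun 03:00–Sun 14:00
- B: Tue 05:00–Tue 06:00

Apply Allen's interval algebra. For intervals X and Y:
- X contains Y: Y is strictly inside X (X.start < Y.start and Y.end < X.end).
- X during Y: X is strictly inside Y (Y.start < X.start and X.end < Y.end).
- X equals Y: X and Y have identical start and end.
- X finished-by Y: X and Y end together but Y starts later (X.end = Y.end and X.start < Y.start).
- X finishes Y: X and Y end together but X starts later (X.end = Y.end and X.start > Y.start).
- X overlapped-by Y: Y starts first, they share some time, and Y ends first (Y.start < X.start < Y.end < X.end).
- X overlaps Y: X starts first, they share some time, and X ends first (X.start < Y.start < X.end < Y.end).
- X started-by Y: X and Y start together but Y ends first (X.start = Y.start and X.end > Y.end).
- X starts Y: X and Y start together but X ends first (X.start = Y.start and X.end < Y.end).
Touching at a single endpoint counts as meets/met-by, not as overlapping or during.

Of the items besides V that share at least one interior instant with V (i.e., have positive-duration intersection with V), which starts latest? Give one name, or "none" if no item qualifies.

Target V = [Mon 08:00, Wed 04:00].
A [Thu 09:00, Thu 21:00] → after → excluded.
B [Tue 05:00, Tue 06:00] → during → candidate.
C [Mon 05:00, Wed 01:00] → overlaps → candidate.
D [Sat 20:00, Sat 22:00] → after → excluded.
E [Wed 07:00, Fri 10:00] → after → excluded.
G [Wed 15:00, Wed 20:00] → after → excluded.
J [Sun 03:00, Sun 14:00] → after → excluded.
K [Mon 12:00, Tue 13:00] → during → candidate.
N [Tue 14:00, Wed 13:00] → overlapped-by → candidate.
Q [Thu 20:00, Fri 12:00] → after → excluded.
R [Thu 09:00, Sun 04:00] → after → excluded.
U [Mon 09:00, Wed 17:00] → overlapped-by → candidate.
Z [Tue 00:00, Tue 22:00] → during → candidate.
Among candidates, latest start is Tue 14:00 → N.

N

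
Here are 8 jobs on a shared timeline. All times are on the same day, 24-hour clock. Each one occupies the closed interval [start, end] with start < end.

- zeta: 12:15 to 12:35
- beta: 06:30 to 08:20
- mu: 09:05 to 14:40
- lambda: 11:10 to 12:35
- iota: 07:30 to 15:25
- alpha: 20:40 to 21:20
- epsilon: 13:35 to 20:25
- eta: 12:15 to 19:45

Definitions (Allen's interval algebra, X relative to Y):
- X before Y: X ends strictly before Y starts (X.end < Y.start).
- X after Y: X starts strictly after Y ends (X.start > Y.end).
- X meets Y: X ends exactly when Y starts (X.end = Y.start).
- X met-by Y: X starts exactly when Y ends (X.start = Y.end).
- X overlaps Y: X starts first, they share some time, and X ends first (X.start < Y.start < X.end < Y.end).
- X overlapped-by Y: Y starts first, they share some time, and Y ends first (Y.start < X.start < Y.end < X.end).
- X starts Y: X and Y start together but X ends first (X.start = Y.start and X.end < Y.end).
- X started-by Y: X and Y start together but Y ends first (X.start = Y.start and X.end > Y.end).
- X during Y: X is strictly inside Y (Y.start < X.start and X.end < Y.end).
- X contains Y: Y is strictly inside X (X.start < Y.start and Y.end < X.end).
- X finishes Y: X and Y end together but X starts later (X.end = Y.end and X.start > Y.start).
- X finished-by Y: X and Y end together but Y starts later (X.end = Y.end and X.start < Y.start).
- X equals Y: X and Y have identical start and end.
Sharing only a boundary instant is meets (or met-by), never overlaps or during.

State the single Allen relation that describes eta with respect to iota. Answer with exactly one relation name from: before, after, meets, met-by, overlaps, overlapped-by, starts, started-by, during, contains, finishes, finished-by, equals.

eta = [12:15, 19:45]; iota = [07:30, 15:25].
Compare endpoints: eta.start > iota.start, eta.start < iota.end, eta.end > iota.start, eta.end > iota.end.
That pattern is 'overlapped-by'.

overlapped-by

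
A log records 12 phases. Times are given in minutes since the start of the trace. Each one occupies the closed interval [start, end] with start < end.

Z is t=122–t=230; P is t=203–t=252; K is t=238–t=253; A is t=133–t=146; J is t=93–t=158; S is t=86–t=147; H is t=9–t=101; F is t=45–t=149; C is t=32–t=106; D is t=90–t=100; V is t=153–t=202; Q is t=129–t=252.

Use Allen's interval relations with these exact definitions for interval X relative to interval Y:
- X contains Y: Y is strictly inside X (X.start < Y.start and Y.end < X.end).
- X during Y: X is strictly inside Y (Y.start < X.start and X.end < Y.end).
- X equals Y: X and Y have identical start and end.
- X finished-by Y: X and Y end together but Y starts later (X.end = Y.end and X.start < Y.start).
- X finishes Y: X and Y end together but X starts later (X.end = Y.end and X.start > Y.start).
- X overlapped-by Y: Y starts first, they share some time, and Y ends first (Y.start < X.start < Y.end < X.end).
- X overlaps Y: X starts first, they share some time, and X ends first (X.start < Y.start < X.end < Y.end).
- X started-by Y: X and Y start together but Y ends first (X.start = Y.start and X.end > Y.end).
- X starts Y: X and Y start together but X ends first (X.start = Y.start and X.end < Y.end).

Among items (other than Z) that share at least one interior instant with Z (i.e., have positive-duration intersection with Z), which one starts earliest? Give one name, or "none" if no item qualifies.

F

Target Z = [t=122, t=230].
A [t=133, t=146] → during → candidate.
C [t=32, t=106] → before → excluded.
D [t=90, t=100] → before → excluded.
F [t=45, t=149] → overlaps → candidate.
H [t=9, t=101] → before → excluded.
J [t=93, t=158] → overlaps → candidate.
K [t=238, t=253] → after → excluded.
P [t=203, t=252] → overlapped-by → candidate.
Q [t=129, t=252] → overlapped-by → candidate.
S [t=86, t=147] → overlaps → candidate.
V [t=153, t=202] → during → candidate.
Among candidates, earliest start is t=45 → F.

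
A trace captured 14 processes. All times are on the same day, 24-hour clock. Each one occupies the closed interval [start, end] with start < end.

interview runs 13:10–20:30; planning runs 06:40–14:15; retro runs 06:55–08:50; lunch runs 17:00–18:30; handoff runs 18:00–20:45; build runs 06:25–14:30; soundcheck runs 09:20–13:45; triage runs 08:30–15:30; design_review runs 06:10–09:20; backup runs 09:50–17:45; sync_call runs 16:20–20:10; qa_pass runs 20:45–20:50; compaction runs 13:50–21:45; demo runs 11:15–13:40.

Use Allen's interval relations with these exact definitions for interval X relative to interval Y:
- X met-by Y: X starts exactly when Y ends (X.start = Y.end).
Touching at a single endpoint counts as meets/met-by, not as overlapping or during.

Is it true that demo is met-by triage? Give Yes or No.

No

demo = [11:15, 13:40], triage = [08:30, 15:30].
Actual relation of demo to triage: during.
Asked whether 'met-by' holds → No.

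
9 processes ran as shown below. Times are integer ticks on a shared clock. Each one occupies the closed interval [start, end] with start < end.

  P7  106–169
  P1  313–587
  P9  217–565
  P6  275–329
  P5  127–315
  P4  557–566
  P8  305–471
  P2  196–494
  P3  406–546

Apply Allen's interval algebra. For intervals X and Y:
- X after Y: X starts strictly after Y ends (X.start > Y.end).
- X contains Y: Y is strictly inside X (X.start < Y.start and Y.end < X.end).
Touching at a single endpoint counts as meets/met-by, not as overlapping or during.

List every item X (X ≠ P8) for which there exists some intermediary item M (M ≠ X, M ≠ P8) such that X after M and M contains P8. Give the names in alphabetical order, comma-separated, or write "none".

Target P8 = [305, 471].
Intermediaries M with M contains P8: P2, P9.
Via P2 — items with X after P2: P4.
Via P9 — items with X after P9: none.
Union: P4.

P4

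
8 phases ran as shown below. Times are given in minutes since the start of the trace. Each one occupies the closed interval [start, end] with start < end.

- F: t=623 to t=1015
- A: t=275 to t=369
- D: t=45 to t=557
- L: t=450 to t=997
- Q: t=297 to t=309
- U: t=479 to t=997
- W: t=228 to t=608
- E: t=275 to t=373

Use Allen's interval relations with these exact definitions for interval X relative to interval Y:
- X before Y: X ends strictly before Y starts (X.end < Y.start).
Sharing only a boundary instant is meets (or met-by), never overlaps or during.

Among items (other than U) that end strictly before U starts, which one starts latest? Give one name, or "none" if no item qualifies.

Target U = [t=479, t=997].
A [t=275, t=369] → before → candidate.
D [t=45, t=557] → overlaps → excluded.
E [t=275, t=373] → before → candidate.
F [t=623, t=1015] → overlapped-by → excluded.
L [t=450, t=997] → finished-by → excluded.
Q [t=297, t=309] → before → candidate.
W [t=228, t=608] → overlaps → excluded.
Among candidates, latest start is t=297 → Q.

Q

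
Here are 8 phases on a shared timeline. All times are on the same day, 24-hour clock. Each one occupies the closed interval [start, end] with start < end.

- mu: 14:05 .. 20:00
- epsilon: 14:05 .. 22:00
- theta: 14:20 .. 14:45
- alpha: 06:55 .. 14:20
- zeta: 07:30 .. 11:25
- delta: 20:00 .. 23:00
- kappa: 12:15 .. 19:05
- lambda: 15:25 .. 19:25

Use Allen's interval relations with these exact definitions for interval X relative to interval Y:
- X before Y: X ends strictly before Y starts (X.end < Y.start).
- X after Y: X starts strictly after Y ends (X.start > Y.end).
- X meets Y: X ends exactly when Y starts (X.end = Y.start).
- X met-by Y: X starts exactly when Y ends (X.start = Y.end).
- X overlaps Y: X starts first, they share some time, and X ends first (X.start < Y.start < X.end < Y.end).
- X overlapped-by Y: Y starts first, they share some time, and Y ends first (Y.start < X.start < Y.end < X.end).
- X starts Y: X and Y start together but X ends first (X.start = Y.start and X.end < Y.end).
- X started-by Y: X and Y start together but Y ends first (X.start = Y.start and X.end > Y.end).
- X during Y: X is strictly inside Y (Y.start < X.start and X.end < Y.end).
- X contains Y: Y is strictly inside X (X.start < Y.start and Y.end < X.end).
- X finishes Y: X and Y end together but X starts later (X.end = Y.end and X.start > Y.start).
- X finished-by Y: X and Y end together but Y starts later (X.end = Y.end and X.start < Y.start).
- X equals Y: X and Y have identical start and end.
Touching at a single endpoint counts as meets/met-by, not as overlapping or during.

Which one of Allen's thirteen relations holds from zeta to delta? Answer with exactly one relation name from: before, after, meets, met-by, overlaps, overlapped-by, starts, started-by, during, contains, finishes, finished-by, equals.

zeta = [07:30, 11:25]; delta = [20:00, 23:00].
Compare endpoints: zeta.start < delta.start, zeta.start < delta.end, zeta.end < delta.start, zeta.end < delta.end.
That pattern is 'before'.

before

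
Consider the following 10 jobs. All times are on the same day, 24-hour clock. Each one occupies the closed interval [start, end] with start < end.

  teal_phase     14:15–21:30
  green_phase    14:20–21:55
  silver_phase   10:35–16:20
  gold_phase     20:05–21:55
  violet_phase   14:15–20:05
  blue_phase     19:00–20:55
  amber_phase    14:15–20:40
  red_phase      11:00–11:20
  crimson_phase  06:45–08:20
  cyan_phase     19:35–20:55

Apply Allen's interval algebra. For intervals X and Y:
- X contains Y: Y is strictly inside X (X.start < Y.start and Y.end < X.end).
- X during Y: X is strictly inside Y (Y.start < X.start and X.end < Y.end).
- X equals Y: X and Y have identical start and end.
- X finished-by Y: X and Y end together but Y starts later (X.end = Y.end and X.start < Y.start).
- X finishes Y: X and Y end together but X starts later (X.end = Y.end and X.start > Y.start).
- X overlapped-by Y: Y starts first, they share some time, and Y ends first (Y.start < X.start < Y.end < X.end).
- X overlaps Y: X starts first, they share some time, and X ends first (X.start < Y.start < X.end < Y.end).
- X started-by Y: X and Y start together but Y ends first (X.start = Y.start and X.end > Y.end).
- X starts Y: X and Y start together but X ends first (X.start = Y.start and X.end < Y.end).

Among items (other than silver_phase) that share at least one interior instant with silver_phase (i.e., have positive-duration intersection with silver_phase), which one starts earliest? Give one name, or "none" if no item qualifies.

Target silver_phase = [10:35, 16:20].
amber_phase [14:15, 20:40] → overlapped-by → candidate.
blue_phase [19:00, 20:55] → after → excluded.
crimson_phase [06:45, 08:20] → before → excluded.
cyan_phase [19:35, 20:55] → after → excluded.
gold_phase [20:05, 21:55] → after → excluded.
green_phase [14:20, 21:55] → overlapped-by → candidate.
red_phase [11:00, 11:20] → during → candidate.
teal_phase [14:15, 21:30] → overlapped-by → candidate.
violet_phase [14:15, 20:05] → overlapped-by → candidate.
Among candidates, earliest start is 11:00 → red_phase.

red_phase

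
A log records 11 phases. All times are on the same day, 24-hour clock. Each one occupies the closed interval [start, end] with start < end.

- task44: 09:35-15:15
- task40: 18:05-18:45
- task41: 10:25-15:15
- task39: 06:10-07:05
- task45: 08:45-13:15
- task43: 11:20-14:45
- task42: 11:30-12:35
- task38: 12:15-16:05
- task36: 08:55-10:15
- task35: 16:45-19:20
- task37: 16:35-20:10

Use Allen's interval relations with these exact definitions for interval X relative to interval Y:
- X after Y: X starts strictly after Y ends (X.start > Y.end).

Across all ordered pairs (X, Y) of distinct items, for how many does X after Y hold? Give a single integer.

35

Checking all 110 ordered pairs for relation 'after'; matching pairs in alphabetical order:
(task35, task36): task35 after task36 ✓
(task35, task38): task35 after task38 ✓
(task35, task39): task35 after task39 ✓
(task35, task41): task35 after task41 ✓
(task35, task42): task35 after task42 ✓
(task35, task43): task35 after task43 ✓
(task35, task44): task35 after task44 ✓
(task35, task45): task35 after task45 ✓
(task36, task39): task36 after task39 ✓
(task37, task36): task37 after task36 ✓
(task37, task38): task37 after task38 ✓
(task37, task39): task37 after task39 ✓
(task37, task41): task37 after task41 ✓
(task37, task42): task37 after task42 ✓
(task37, task43): task37 after task43 ✓
(task37, task44): task37 after task44 ✓
(task37, task45): task37 after task45 ✓
(task38, task36): task38 after task36 ✓
(task38, task39): task38 after task39 ✓
(task40, task36): task40 after task36 ✓
(task40, task38): task40 after task38 ✓
(task40, task39): task40 after task39 ✓
(task40, task41): task40 after task41 ✓
(task40, task42): task40 after task42 ✓
... plus 11 further pairs not listed.
Count: 35.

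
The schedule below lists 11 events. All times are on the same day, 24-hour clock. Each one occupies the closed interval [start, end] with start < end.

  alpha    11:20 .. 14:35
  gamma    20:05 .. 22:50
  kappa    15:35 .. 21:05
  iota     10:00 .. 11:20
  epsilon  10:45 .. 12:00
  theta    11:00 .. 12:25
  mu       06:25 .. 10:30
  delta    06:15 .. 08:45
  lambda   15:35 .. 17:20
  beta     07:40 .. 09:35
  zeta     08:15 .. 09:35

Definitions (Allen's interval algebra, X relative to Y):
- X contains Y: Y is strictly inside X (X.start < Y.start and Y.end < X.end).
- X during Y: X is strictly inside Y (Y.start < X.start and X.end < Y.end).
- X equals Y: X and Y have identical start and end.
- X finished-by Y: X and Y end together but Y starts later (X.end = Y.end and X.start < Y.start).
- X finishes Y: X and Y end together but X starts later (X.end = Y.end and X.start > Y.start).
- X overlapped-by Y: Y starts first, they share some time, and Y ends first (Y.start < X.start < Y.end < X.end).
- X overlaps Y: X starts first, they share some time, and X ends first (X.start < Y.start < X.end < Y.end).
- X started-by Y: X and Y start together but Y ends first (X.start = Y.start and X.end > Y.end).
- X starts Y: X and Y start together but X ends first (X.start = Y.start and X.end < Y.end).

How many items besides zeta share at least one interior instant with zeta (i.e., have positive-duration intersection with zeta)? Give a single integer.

Target zeta = [08:15, 09:35].
alpha [11:20, 14:35] → after → no.
beta [07:40, 09:35] → finished-by → counts.
delta [06:15, 08:45] → overlaps → counts.
epsilon [10:45, 12:00] → after → no.
gamma [20:05, 22:50] → after → no.
iota [10:00, 11:20] → after → no.
kappa [15:35, 21:05] → after → no.
lambda [15:35, 17:20] → after → no.
mu [06:25, 10:30] → contains → counts.
theta [11:00, 12:25] → after → no.
Total: 3.

3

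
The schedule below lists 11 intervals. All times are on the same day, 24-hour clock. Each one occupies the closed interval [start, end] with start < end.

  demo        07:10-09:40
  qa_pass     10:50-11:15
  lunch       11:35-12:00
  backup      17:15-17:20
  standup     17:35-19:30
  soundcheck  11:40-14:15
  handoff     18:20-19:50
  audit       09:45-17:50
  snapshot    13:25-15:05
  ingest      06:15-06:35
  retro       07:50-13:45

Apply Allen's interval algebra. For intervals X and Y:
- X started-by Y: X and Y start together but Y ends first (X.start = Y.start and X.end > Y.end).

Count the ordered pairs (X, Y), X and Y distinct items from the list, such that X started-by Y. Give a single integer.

Checking all 110 ordered pairs for relation 'started-by'; matching pairs in alphabetical order:
No pair satisfies it.
Count: 0.

0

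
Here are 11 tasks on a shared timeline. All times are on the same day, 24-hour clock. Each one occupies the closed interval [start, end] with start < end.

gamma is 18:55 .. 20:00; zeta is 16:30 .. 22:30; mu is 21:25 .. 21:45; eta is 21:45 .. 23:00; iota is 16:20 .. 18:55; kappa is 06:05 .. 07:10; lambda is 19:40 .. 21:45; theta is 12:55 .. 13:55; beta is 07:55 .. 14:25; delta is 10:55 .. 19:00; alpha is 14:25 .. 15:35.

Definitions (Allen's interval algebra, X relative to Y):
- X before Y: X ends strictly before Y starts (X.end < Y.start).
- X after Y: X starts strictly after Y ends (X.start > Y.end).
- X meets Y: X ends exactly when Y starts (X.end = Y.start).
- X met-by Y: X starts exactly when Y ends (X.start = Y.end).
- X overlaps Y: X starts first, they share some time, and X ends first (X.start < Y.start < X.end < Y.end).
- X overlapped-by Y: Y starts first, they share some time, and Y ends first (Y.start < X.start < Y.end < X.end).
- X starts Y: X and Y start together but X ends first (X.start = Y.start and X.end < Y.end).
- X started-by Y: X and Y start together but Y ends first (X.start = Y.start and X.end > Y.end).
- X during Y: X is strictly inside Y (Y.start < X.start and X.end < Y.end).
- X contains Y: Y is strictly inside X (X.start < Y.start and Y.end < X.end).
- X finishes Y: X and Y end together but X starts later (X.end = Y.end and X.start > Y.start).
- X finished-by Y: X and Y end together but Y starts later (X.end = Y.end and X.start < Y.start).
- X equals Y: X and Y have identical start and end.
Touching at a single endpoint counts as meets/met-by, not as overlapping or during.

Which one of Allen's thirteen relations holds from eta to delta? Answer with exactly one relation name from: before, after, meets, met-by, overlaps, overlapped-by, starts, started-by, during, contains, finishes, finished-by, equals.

after

eta = [21:45, 23:00]; delta = [10:55, 19:00].
Compare endpoints: eta.start > delta.start, eta.start > delta.end, eta.end > delta.start, eta.end > delta.end.
That pattern is 'after'.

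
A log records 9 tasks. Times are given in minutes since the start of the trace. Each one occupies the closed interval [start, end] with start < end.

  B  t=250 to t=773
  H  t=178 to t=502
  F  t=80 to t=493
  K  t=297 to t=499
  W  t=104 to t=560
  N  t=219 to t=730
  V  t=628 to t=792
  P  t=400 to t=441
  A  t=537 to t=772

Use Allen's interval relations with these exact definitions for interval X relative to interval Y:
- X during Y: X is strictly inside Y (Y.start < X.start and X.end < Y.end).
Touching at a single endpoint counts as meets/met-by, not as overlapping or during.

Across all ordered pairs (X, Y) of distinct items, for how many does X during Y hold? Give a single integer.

12

Checking all 72 ordered pairs for relation 'during'; matching pairs in alphabetical order:
(A, B): A during B ✓
(H, W): H during W ✓
(K, B): K during B ✓
(K, H): K during H ✓
(K, N): K during N ✓
(K, W): K during W ✓
(P, B): P during B ✓
(P, F): P during F ✓
(P, H): P during H ✓
(P, K): P during K ✓
(P, N): P during N ✓
(P, W): P during W ✓
Count: 12.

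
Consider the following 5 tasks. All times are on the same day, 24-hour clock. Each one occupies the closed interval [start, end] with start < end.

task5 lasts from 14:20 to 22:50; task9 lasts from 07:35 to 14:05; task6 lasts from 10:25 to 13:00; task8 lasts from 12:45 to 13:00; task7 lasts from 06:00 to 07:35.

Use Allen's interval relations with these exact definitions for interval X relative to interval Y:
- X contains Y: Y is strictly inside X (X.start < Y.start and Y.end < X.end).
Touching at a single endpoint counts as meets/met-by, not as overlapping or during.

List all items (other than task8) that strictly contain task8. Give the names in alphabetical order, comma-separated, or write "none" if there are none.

task9

Target task8 = [12:45, 13:00].
task5 [14:20, 22:50] → after → no.
task6 [10:25, 13:00] → finished-by → no.
task7 [06:00, 07:35] → before → no.
task9 [07:35, 14:05] → contains → yes.
Result: task9.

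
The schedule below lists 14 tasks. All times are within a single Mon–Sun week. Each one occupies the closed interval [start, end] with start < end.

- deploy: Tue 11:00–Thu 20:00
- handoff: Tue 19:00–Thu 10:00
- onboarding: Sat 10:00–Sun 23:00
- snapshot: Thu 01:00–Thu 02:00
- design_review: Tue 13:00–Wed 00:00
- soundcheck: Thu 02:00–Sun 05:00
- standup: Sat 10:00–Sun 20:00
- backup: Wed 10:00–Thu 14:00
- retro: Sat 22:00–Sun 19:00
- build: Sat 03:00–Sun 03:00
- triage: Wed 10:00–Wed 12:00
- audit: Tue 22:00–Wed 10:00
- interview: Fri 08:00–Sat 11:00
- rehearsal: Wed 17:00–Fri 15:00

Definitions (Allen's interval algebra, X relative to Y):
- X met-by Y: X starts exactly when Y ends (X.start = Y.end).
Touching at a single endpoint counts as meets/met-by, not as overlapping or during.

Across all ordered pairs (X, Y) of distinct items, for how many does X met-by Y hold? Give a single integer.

Checking all 182 ordered pairs for relation 'met-by'; matching pairs in alphabetical order:
(backup, audit): backup met-by audit ✓
(soundcheck, snapshot): soundcheck met-by snapshot ✓
(triage, audit): triage met-by audit ✓
Count: 3.

3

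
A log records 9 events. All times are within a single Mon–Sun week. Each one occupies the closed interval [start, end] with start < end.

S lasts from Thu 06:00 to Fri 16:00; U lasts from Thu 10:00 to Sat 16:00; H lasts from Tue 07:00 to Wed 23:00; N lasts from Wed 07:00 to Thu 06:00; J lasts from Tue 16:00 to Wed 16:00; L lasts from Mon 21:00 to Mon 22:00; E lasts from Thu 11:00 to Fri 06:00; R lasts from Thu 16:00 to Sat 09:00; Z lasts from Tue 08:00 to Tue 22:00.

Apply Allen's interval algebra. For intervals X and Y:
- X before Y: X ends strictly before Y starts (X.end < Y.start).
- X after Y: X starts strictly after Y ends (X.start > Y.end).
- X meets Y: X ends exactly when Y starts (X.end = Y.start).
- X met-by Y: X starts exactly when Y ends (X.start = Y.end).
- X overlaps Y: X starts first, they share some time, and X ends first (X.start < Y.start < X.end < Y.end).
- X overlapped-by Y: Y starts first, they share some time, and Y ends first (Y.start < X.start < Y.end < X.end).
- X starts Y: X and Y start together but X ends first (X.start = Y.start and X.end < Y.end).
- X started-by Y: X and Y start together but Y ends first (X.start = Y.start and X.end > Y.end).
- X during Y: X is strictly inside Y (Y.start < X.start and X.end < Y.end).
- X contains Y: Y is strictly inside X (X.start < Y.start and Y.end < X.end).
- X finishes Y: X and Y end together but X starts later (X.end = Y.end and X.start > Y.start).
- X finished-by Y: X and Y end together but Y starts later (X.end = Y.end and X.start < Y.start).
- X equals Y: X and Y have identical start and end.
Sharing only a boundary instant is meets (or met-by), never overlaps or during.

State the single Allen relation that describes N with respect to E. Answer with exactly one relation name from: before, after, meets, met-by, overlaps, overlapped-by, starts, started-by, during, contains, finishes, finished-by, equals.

before

N = [Wed 07:00, Thu 06:00]; E = [Thu 11:00, Fri 06:00].
Compare endpoints: N.start < E.start, N.start < E.end, N.end < E.start, N.end < E.end.
That pattern is 'before'.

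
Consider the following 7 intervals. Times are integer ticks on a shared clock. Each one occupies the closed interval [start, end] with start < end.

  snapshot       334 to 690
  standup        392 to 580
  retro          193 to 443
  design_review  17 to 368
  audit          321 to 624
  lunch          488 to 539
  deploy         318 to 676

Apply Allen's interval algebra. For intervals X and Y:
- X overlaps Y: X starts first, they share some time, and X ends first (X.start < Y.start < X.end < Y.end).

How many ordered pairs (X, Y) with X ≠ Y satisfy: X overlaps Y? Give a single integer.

10

Checking all 42 ordered pairs for relation 'overlaps'; matching pairs in alphabetical order:
(audit, snapshot): audit overlaps snapshot ✓
(deploy, snapshot): deploy overlaps snapshot ✓
(design_review, audit): design_review overlaps audit ✓
(design_review, deploy): design_review overlaps deploy ✓
(design_review, retro): design_review overlaps retro ✓
(design_review, snapshot): design_review overlaps snapshot ✓
(retro, audit): retro overlaps audit ✓
(retro, deploy): retro overlaps deploy ✓
(retro, snapshot): retro overlaps snapshot ✓
(retro, standup): retro overlaps standup ✓
Count: 10.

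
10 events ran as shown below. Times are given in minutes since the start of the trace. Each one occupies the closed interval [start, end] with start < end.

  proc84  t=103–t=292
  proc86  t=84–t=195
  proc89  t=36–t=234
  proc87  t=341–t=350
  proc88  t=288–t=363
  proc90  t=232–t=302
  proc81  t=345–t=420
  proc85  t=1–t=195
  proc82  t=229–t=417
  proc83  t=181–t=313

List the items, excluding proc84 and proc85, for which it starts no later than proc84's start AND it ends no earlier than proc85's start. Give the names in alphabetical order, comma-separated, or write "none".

proc86, proc89

Conditions: its start is no later than proc84's start (X.start <= t=103) AND its end is no earlier than proc85's start (X.end >= t=1).
proc81: start t=345 <= t=103? ✗; end t=420 >= t=1? ✓ → no.
proc82: start t=229 <= t=103? ✗; end t=417 >= t=1? ✓ → no.
proc83: start t=181 <= t=103? ✗; end t=313 >= t=1? ✓ → no.
proc86: start t=84 <= t=103? ✓; end t=195 >= t=1? ✓ → yes.
proc87: start t=341 <= t=103? ✗; end t=350 >= t=1? ✓ → no.
proc88: start t=288 <= t=103? ✗; end t=363 >= t=1? ✓ → no.
proc89: start t=36 <= t=103? ✓; end t=234 >= t=1? ✓ → yes.
proc90: start t=232 <= t=103? ✗; end t=302 >= t=1? ✓ → no.
Result: proc86, proc89.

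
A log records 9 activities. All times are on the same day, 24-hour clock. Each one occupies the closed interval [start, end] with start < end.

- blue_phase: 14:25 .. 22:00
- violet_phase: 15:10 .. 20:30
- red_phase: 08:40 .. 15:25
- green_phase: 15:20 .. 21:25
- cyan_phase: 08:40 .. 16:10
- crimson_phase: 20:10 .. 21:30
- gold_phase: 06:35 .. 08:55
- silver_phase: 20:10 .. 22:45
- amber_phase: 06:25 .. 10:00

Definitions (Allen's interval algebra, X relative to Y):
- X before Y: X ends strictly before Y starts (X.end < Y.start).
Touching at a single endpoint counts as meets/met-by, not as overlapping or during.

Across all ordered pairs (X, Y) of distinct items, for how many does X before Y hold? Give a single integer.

Checking all 72 ordered pairs for relation 'before'; matching pairs in alphabetical order:
(amber_phase, blue_phase): amber_phase before blue_phase ✓
(amber_phase, crimson_phase): amber_phase before crimson_phase ✓
(amber_phase, green_phase): amber_phase before green_phase ✓
(amber_phase, silver_phase): amber_phase before silver_phase ✓
(amber_phase, violet_phase): amber_phase before violet_phase ✓
(cyan_phase, crimson_phase): cyan_phase before crimson_phase ✓
(cyan_phase, silver_phase): cyan_phase before silver_phase ✓
(gold_phase, blue_phase): gold_phase before blue_phase ✓
(gold_phase, crimson_phase): gold_phase before crimson_phase ✓
(gold_phase, green_phase): gold_phase before green_phase ✓
(gold_phase, silver_phase): gold_phase before silver_phase ✓
(gold_phase, violet_phase): gold_phase before violet_phase ✓
(red_phase, crimson_phase): red_phase before crimson_phase ✓
(red_phase, silver_phase): red_phase before silver_phase ✓
Count: 14.

14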